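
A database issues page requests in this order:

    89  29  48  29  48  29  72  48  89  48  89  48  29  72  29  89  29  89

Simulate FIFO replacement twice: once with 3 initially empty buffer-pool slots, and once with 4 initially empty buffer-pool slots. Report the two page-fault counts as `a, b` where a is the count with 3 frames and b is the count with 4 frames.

3 frames: F F F . . . F . F . . . F . . . . . → 6 faults.
4 frames: F F F . . . F . . . . . . . . . . . → 4 faults.
4 < 6: adding a frame reduced faults, as is typical.

6, 4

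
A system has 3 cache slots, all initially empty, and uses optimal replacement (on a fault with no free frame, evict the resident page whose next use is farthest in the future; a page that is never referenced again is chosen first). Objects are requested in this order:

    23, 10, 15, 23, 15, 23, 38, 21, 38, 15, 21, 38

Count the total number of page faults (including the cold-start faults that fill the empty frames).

23 → fault, frames {23}
10 → fault, frames {23,10}
15 → fault, frames {23,10,15}
23 → hit
15 → hit
23 → hit
38 → fault, evict 10, frames {23,15,38}
21 → fault, evict 23, frames {15,38,21}
38 → hit
15 → hit
21 → hit
38 → hit
Page faults: 5.

5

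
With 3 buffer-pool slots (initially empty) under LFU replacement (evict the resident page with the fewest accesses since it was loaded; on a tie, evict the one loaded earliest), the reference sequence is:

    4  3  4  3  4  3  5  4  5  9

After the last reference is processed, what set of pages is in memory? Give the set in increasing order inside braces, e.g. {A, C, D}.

4: miss, frames (4)
3: miss, frames (4 3)
4: hit
3: hit
4: hit
3: hit
5: miss, frames (4 3 5)
4: hit
5: hit
9: miss, evict 5, frames (4 3 9)

{3, 4, 9}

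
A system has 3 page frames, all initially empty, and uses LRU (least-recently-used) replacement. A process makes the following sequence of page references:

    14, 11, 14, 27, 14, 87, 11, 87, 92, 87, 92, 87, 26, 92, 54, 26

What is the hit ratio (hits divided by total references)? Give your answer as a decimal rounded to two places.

14 → miss, frames (14)
11 → miss, frames (14 11)
14 → hit
27 → miss, frames (11 14 27)
14 → hit
87 → miss, evict 11, frames (27 14 87)
11 → miss, evict 27, frames (14 87 11)
87 → hit
92 → miss, evict 14, frames (11 87 92)
87 → hit
92 → hit
87 → hit
26 → miss, evict 11, frames (92 87 26)
92 → hit
54 → miss, evict 87, frames (26 92 54)
26 → hit
Hits: 8 of 16 references → 8/16 = 0.5000.

0.50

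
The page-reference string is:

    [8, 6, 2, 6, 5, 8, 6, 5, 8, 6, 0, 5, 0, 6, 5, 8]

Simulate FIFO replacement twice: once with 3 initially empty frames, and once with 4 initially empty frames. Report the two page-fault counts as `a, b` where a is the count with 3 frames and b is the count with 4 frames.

9, 6

3 frames: F F F . F F F . . . F F . . . F → 9 faults.
4 frames: F F F . F . . . . . F . . . . F → 6 faults.
6 < 9: adding a frame reduced faults, as is typical.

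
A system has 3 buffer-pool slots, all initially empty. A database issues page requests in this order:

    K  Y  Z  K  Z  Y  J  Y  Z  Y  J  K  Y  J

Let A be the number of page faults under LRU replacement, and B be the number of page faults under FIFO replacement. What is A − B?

-1

Under LRU: F F F . . . F . . . . F . . → 5 faults.
Under FIFO: F F F . . . F . . . . F F . → 6 faults.
A − B = 5 − 6 = -1.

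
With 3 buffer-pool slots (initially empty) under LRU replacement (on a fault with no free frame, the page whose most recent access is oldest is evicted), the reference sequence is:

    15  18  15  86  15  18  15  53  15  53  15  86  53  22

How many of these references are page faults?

15 → miss, frames (15)
18 → miss, frames (15 18)
15 → hit
86 → miss, frames (18 15 86)
15 → hit
18 → hit
15 → hit
53 → miss, evict 86, frames (18 15 53)
15 → hit
53 → hit
15 → hit
86 → miss, evict 18, frames (53 15 86)
53 → hit
22 → miss, evict 15, frames (86 53 22)
Page faults: 6.

6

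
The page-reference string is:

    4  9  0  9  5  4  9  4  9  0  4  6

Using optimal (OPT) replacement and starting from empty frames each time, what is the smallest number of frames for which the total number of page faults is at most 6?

3

f=1: 12 faults
f=2: 7 faults
f=3: 6 faults
f=4: 5 faults
f=5: 5 faults
Smallest f with faults ≤ 6 is 3.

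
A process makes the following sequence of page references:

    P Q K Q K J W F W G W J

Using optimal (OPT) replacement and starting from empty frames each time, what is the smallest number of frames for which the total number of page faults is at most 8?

2

f=1: 12 faults
f=2: 8 faults
f=3: 7 faults
f=4: 7 faults
f=5: 7 faults
f=6: 7 faults
f=7: 7 faults
Smallest f with faults ≤ 8 is 2.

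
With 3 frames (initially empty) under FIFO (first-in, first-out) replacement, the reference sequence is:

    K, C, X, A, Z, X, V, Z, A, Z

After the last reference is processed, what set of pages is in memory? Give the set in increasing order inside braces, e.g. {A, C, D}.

{A, V, Z}

K: miss, frames (K)
C: miss, frames (K C)
X: miss, frames (K C X)
A: miss, evict K, frames (C X A)
Z: miss, evict C, frames (X A Z)
X: hit
V: miss, evict X, frames (A Z V)
Z: hit
A: hit
Z: hit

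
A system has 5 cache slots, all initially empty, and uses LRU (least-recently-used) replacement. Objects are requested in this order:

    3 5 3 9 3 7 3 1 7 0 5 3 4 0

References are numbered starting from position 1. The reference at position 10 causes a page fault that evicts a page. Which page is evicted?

5

pos 1: 3 -> miss, frames [3]
pos 2: 5 -> miss, frames [3, 5]
pos 3: 3 -> hit
pos 4: 9 -> miss, frames [5, 3, 9]
pos 5: 3 -> hit
pos 6: 7 -> miss, frames [5, 9, 3, 7]
pos 7: 3 -> hit
pos 8: 1 -> miss, frames [5, 9, 7, 3, 1]
pos 9: 7 -> hit
pos 10: 0 -> miss, evict 5, frames [9, 3, 1, 7, 0]
At position 10, page 5 is evicted.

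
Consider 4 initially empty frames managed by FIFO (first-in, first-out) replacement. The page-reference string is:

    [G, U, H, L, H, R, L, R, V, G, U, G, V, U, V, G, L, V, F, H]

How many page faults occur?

G: fault, frames [G]
U: fault, frames [G, U]
H: fault, frames [G, U, H]
L: fault, frames [G, U, H, L]
H: hit
R: fault, evict G, frames [U, H, L, R]
L: hit
R: hit
V: fault, evict U, frames [H, L, R, V]
G: fault, evict H, frames [L, R, V, G]
U: fault, evict L, frames [R, V, G, U]
G: hit
V: hit
U: hit
V: hit
G: hit
L: fault, evict R, frames [V, G, U, L]
V: hit
F: fault, evict V, frames [G, U, L, F]
H: fault, evict G, frames [U, L, F, H]
Page faults: 11.

11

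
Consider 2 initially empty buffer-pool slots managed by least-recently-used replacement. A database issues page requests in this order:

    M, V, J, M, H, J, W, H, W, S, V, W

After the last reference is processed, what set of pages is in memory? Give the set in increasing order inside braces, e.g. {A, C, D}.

{V, W}

M: miss, frames {M}
V: miss, frames {M,V}
J: miss, evict M, frames {V,J}
M: miss, evict V, frames {J,M}
H: miss, evict J, frames {M,H}
J: miss, evict M, frames {H,J}
W: miss, evict H, frames {J,W}
H: miss, evict J, frames {W,H}
W: hit
S: miss, evict H, frames {W,S}
V: miss, evict W, frames {S,V}
W: miss, evict S, frames {V,W}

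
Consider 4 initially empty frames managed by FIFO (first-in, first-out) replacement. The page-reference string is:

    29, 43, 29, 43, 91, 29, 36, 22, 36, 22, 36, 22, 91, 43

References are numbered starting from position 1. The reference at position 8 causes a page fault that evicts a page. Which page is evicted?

pos 1: 29: miss, frames {29}
pos 2: 43: miss, frames {29,43}
pos 3: 29: hit
pos 4: 43: hit
pos 5: 91: miss, frames {29,43,91}
pos 6: 29: hit
pos 7: 36: miss, frames {29,43,91,36}
pos 8: 22: miss, evict 29, frames {43,91,36,22}
At position 8, page 29 is evicted.

29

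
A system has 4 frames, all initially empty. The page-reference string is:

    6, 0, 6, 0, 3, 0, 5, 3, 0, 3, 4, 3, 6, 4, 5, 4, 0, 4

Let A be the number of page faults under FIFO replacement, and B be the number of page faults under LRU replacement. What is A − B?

-1

Under FIFO: F F . . F . F . . . F . F . . . F . → 7 faults.
Under LRU: F F . . F . F . . . F . F . F . F . → 8 faults.
A − B = 7 − 8 = -1.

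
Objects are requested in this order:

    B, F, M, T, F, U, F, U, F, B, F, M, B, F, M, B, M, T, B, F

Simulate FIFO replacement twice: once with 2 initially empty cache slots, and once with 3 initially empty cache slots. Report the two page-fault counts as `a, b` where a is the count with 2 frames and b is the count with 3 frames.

15, 10

2 frames: F F F F F F . . . F F F F F F F . F . F → 15 faults.
3 frames: F F F F . F F . . F . F . . . . . F . F → 10 faults.
10 < 15: adding a frame reduced faults, as is typical.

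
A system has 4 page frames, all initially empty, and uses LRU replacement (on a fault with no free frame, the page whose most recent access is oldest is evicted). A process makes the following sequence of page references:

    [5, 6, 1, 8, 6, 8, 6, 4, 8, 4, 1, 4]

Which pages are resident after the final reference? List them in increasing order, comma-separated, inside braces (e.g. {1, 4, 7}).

5: fault, frames (5)
6: fault, frames (5 6)
1: fault, frames (5 6 1)
8: fault, frames (5 6 1 8)
6: hit
8: hit
6: hit
4: fault, evict 5, frames (1 8 6 4)
8: hit
4: hit
1: hit
4: hit

{1, 4, 6, 8}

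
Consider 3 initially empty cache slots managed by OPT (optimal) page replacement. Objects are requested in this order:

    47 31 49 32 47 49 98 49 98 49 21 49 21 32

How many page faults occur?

47 -> miss, frames (47)
31 -> miss, frames (47 31)
49 -> miss, frames (47 31 49)
32 -> miss, evict 31, frames (47 49 32)
47 -> hit
49 -> hit
98 -> miss, evict 47, frames (49 32 98)
49 -> hit
98 -> hit
49 -> hit
21 -> miss, evict 98, frames (49 32 21)
49 -> hit
21 -> hit
32 -> hit
Page faults: 6.

6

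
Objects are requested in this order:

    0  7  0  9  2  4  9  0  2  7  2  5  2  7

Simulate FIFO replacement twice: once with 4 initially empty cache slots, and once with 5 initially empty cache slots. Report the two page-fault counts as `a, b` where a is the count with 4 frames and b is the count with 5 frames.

9, 6

4 frames: F F . F F F . F . F . F F . → 9 faults.
5 frames: F F . F F F . . . . . F . . → 6 faults.
6 < 9: adding a frame reduced faults, as is typical.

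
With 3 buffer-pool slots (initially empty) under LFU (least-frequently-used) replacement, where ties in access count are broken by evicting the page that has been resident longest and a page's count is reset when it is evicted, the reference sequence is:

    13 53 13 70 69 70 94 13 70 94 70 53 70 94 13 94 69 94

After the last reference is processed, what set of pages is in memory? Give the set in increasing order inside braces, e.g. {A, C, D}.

{13, 70, 94}

13 -> miss, frames [13]
53 -> miss, frames [13, 53]
13 -> hit
70 -> miss, frames [13, 53, 70]
69 -> miss, evict 53, frames [13, 70, 69]
70 -> hit
94 -> miss, evict 69, frames [13, 70, 94]
13 -> hit
70 -> hit
94 -> hit
70 -> hit
53 -> miss, evict 94, frames [13, 70, 53]
70 -> hit
94 -> miss, evict 53, frames [13, 70, 94]
13 -> hit
94 -> hit
69 -> miss, evict 94, frames [13, 70, 69]
94 -> miss, evict 69, frames [13, 70, 94]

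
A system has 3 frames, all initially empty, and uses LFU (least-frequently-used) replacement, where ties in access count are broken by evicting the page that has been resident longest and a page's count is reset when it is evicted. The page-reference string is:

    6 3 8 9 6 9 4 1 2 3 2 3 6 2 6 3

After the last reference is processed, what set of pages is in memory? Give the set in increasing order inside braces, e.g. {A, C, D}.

6 -> fault, frames [6]
3 -> fault, frames [6, 3]
8 -> fault, frames [6, 3, 8]
9 -> fault, evict 6, frames [3, 8, 9]
6 -> fault, evict 3, frames [8, 9, 6]
9 -> hit
4 -> fault, evict 8, frames [9, 6, 4]
1 -> fault, evict 6, frames [9, 4, 1]
2 -> fault, evict 4, frames [9, 1, 2]
3 -> fault, evict 1, frames [9, 2, 3]
2 -> hit
3 -> hit
6 -> fault, evict 9, frames [2, 3, 6]
2 -> hit
6 -> hit
3 -> hit

{2, 3, 6}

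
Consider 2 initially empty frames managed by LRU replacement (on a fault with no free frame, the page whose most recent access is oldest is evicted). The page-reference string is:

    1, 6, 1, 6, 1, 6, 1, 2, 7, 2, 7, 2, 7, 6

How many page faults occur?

1: fault, frames (1)
6: fault, frames (1 6)
1: hit
6: hit
1: hit
6: hit
1: hit
2: fault, evict 6, frames (1 2)
7: fault, evict 1, frames (2 7)
2: hit
7: hit
2: hit
7: hit
6: fault, evict 2, frames (7 6)
Page faults: 5.

5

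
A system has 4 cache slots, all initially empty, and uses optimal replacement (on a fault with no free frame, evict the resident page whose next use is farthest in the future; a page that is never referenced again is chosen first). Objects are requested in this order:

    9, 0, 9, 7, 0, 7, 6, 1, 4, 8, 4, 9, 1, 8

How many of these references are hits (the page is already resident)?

7

9: miss, frames [9]
0: miss, frames [9, 0]
9: hit
7: miss, frames [9, 0, 7]
0: hit
7: hit
6: miss, frames [9, 0, 7, 6]
1: miss, evict 6, frames [9, 0, 7, 1]
4: miss, evict 7, frames [9, 0, 1, 4]
8: miss, evict 0, frames [9, 1, 4, 8]
4: hit
9: hit
1: hit
8: hit
Hits: 7.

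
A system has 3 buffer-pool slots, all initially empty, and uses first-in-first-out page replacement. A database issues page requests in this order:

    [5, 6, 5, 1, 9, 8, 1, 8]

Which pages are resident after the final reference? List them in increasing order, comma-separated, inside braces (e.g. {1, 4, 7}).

{1, 8, 9}

5 → miss, frames (5)
6 → miss, frames (5 6)
5 → hit
1 → miss, frames (5 6 1)
9 → miss, evict 5, frames (6 1 9)
8 → miss, evict 6, frames (1 9 8)
1 → hit
8 → hit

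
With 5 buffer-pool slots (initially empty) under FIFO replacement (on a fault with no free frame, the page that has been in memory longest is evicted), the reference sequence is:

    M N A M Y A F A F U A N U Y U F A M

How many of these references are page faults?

M → miss, frames [M]
N → miss, frames [M, N]
A → miss, frames [M, N, A]
M → hit
Y → miss, frames [M, N, A, Y]
A → hit
F → miss, frames [M, N, A, Y, F]
A → hit
F → hit
U → miss, evict M, frames [N, A, Y, F, U]
A → hit
N → hit
U → hit
Y → hit
U → hit
F → hit
A → hit
M → miss, evict N, frames [A, Y, F, U, M]
Page faults: 7.

7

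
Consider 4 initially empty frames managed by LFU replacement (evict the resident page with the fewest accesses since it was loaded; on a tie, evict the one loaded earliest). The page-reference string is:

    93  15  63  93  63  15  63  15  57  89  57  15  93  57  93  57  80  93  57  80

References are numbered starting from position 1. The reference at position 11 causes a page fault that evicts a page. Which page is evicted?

89

pos 1: 93: fault, frames [93]
pos 2: 15: fault, frames [93, 15]
pos 3: 63: fault, frames [93, 15, 63]
pos 4: 93: hit
pos 5: 63: hit
pos 6: 15: hit
pos 7: 63: hit
pos 8: 15: hit
pos 9: 57: fault, frames [93, 15, 63, 57]
pos 10: 89: fault, evict 57, frames [93, 15, 63, 89]
pos 11: 57: fault, evict 89, frames [93, 15, 63, 57]
At position 11, page 89 is evicted.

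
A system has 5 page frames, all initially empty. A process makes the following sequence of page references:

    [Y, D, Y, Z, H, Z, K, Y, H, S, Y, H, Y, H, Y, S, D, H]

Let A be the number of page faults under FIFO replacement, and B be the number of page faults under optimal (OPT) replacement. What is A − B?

Under FIFO: F F . F F . F . . F F . . . . . F . → 8 faults.
Under OPT: F F . F F . F . . F . . . . . . . . → 6 faults.
A − B = 8 − 6 = 2.

2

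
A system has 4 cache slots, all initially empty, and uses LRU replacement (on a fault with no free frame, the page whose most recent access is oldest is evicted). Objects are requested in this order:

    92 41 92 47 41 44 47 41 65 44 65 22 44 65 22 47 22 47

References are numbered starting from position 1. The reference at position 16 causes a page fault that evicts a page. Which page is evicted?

41

pos 1: 92: miss, frames (92)
pos 2: 41: miss, frames (92 41)
pos 3: 92: hit
pos 4: 47: miss, frames (41 92 47)
pos 5: 41: hit
pos 6: 44: miss, frames (92 47 41 44)
pos 7: 47: hit
pos 8: 41: hit
pos 9: 65: miss, evict 92, frames (44 47 41 65)
pos 10: 44: hit
pos 11: 65: hit
pos 12: 22: miss, evict 47, frames (41 44 65 22)
pos 13: 44: hit
pos 14: 65: hit
pos 15: 22: hit
pos 16: 47: miss, evict 41, frames (44 65 22 47)
At position 16, page 41 is evicted.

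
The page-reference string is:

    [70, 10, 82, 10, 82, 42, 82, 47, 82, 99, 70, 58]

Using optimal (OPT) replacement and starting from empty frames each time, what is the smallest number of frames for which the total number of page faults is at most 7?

3

f=1: 12 faults
f=2: 8 faults
f=3: 7 faults
f=4: 7 faults
f=5: 7 faults
f=6: 7 faults
f=7: 7 faults
Smallest f with faults ≤ 7 is 3.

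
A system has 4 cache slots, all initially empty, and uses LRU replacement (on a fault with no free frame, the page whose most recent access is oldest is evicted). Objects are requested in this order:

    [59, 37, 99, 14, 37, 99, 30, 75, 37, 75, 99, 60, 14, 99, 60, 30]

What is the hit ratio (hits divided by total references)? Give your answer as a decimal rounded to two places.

0.44

59 -> miss, frames [59]
37 -> miss, frames [59, 37]
99 -> miss, frames [59, 37, 99]
14 -> miss, frames [59, 37, 99, 14]
37 -> hit
99 -> hit
30 -> miss, evict 59, frames [14, 37, 99, 30]
75 -> miss, evict 14, frames [37, 99, 30, 75]
37 -> hit
75 -> hit
99 -> hit
60 -> miss, evict 30, frames [37, 75, 99, 60]
14 -> miss, evict 37, frames [75, 99, 60, 14]
99 -> hit
60 -> hit
30 -> miss, evict 75, frames [14, 99, 60, 30]
Hits: 7 of 16 references → 7/16 = 0.4375.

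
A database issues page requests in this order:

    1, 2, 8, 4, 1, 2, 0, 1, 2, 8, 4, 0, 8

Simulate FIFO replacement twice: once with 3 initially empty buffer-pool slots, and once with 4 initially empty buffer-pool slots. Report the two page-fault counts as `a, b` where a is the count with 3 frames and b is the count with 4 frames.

3 frames: F F F F F F F . . F F . . → 9 faults.
4 frames: F F F F . . F F F F F F . → 10 faults.
10 > 9: adding a frame increased faults — Belady's anomaly.

9, 10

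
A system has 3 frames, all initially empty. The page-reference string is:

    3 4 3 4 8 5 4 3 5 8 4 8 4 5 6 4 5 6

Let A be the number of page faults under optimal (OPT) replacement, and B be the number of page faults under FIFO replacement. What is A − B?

Under OPT: F F . . F F . . . F . . . . F . . . → 6 faults.
Under FIFO: F F . . F F . F . . F F . F F F . . → 10 faults.
A − B = 6 − 10 = -4.

-4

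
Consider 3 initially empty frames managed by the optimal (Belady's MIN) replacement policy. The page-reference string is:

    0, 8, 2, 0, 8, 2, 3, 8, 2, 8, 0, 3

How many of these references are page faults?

5

0 → fault, frames (0)
8 → fault, frames (0 8)
2 → fault, frames (0 8 2)
0 → hit
8 → hit
2 → hit
3 → fault, evict 0, frames (8 2 3)
8 → hit
2 → hit
8 → hit
0 → fault, evict 2, frames (8 3 0)
3 → hit
Page faults: 5.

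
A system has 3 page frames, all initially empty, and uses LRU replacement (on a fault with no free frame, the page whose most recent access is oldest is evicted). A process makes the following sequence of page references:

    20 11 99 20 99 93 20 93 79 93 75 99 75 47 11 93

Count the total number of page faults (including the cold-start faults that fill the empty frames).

20 -> fault, frames [20]
11 -> fault, frames [20, 11]
99 -> fault, frames [20, 11, 99]
20 -> hit
99 -> hit
93 -> fault, evict 11, frames [20, 99, 93]
20 -> hit
93 -> hit
79 -> fault, evict 99, frames [20, 93, 79]
93 -> hit
75 -> fault, evict 20, frames [79, 93, 75]
99 -> fault, evict 79, frames [93, 75, 99]
75 -> hit
47 -> fault, evict 93, frames [99, 75, 47]
11 -> fault, evict 99, frames [75, 47, 11]
93 -> fault, evict 75, frames [47, 11, 93]
Page faults: 10.

10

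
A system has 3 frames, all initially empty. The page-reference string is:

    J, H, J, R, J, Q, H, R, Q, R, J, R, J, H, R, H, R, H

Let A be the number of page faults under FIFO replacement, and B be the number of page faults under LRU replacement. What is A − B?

Under FIFO: F F . F . F . . . . F . . F F . . . → 7 faults.
Under LRU: F F . F . F F F . . F . . F . . . . → 8 faults.
A − B = 7 − 8 = -1.

-1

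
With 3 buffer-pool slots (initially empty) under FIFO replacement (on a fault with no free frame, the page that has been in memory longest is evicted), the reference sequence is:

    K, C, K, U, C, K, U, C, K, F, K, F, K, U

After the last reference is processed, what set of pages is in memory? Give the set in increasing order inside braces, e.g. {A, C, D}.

K -> miss, frames {K}
C -> miss, frames {K,C}
K -> hit
U -> miss, frames {K,C,U}
C -> hit
K -> hit
U -> hit
C -> hit
K -> hit
F -> miss, evict K, frames {C,U,F}
K -> miss, evict C, frames {U,F,K}
F -> hit
K -> hit
U -> hit

{F, K, U}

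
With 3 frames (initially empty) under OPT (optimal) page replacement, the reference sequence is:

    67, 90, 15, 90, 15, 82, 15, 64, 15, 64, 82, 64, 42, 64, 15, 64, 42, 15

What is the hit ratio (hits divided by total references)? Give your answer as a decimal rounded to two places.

67 → fault, frames (67)
90 → fault, frames (67 90)
15 → fault, frames (67 90 15)
90 → hit
15 → hit
82 → fault, evict 90, frames (67 15 82)
15 → hit
64 → fault, evict 67, frames (15 82 64)
15 → hit
64 → hit
82 → hit
64 → hit
42 → fault, evict 82, frames (15 64 42)
64 → hit
15 → hit
64 → hit
42 → hit
15 → hit
Hits: 12 of 18 references → 12/18 = 0.6667.

0.67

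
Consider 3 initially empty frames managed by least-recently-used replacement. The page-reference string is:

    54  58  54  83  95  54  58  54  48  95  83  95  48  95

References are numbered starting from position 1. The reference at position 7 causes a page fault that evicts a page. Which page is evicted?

pos 1: 54 -> fault, frames (54)
pos 2: 58 -> fault, frames (54 58)
pos 3: 54 -> hit
pos 4: 83 -> fault, frames (58 54 83)
pos 5: 95 -> fault, evict 58, frames (54 83 95)
pos 6: 54 -> hit
pos 7: 58 -> fault, evict 83, frames (95 54 58)
At position 7, page 83 is evicted.

83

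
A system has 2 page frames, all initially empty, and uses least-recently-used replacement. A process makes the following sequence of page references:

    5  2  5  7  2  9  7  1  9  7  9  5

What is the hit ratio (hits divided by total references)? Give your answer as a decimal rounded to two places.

0.17

5: fault, frames (5)
2: fault, frames (5 2)
5: hit
7: fault, evict 2, frames (5 7)
2: fault, evict 5, frames (7 2)
9: fault, evict 7, frames (2 9)
7: fault, evict 2, frames (9 7)
1: fault, evict 9, frames (7 1)
9: fault, evict 7, frames (1 9)
7: fault, evict 1, frames (9 7)
9: hit
5: fault, evict 7, frames (9 5)
Hits: 2 of 12 references → 2/12 = 0.1667.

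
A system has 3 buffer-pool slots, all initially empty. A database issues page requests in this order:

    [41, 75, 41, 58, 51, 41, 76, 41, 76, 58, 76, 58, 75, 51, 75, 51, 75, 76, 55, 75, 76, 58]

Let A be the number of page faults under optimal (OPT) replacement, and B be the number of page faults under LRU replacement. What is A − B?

Under OPT: F F . F F . F . . . . . F F . . . . F . . F → 9 faults.
Under LRU: F F . F F . F . . F . . F F . . . F F . . F → 11 faults.
A − B = 9 − 11 = -2.

-2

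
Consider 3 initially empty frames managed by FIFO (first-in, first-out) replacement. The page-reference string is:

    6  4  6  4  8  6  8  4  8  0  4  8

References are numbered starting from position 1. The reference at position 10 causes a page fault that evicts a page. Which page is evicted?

pos 1: 6 -> miss, frames {6}
pos 2: 4 -> miss, frames {6,4}
pos 3: 6 -> hit
pos 4: 4 -> hit
pos 5: 8 -> miss, frames {6,4,8}
pos 6: 6 -> hit
pos 7: 8 -> hit
pos 8: 4 -> hit
pos 9: 8 -> hit
pos 10: 0 -> miss, evict 6, frames {4,8,0}
At position 10, page 6 is evicted.

6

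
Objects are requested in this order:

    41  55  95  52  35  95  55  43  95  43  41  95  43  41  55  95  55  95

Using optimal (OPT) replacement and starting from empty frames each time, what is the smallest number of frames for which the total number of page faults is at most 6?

4

f=1: 18 faults
f=2: 11 faults
f=3: 8 faults
f=4: 6 faults
f=5: 6 faults
f=6: 6 faults
Smallest f with faults ≤ 6 is 4.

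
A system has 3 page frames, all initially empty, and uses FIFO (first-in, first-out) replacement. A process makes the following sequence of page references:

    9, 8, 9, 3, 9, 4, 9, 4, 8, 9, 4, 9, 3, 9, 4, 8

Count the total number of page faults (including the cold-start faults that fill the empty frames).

9: fault, frames (9)
8: fault, frames (9 8)
9: hit
3: fault, frames (9 8 3)
9: hit
4: fault, evict 9, frames (8 3 4)
9: fault, evict 8, frames (3 4 9)
4: hit
8: fault, evict 3, frames (4 9 8)
9: hit
4: hit
9: hit
3: fault, evict 4, frames (9 8 3)
9: hit
4: fault, evict 9, frames (8 3 4)
8: hit
Page faults: 8.

8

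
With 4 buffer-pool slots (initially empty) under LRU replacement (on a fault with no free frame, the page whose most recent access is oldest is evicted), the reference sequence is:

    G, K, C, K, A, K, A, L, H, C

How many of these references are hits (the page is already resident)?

G -> fault, frames {G}
K -> fault, frames {G,K}
C -> fault, frames {G,K,C}
K -> hit
A -> fault, frames {G,C,K,A}
K -> hit
A -> hit
L -> fault, evict G, frames {C,K,A,L}
H -> fault, evict C, frames {K,A,L,H}
C -> fault, evict K, frames {A,L,H,C}
Hits: 3.

3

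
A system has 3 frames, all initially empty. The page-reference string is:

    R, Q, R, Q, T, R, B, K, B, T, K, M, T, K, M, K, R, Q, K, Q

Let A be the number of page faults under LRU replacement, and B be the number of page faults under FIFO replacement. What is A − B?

-1

Under LRU: F F . . F . F F . F . F . . . . F F . . → 9 faults.
Under FIFO: F F . . F . F F . . . F F . . . F F F . → 10 faults.
A − B = 9 − 10 = -1.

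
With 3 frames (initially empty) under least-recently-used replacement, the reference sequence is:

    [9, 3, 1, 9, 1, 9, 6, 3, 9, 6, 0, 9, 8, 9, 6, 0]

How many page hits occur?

9 -> miss, frames {9}
3 -> miss, frames {9,3}
1 -> miss, frames {9,3,1}
9 -> hit
1 -> hit
9 -> hit
6 -> miss, evict 3, frames {1,9,6}
3 -> miss, evict 1, frames {9,6,3}
9 -> hit
6 -> hit
0 -> miss, evict 3, frames {9,6,0}
9 -> hit
8 -> miss, evict 6, frames {0,9,8}
9 -> hit
6 -> miss, evict 0, frames {8,9,6}
0 -> miss, evict 8, frames {9,6,0}
Hits: 7.

7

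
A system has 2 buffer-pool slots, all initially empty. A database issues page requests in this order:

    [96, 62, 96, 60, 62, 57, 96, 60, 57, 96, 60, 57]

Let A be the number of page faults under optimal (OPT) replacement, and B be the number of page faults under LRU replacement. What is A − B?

Under OPT: F F . F . F F . F . F . → 7 faults.
Under LRU: F F . F F F F F F F F F → 11 faults.
A − B = 7 − 11 = -4.

-4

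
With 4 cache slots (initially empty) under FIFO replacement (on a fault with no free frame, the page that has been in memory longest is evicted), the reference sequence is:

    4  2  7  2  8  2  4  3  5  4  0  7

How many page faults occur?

9

4: fault, frames (4)
2: fault, frames (4 2)
7: fault, frames (4 2 7)
2: hit
8: fault, frames (4 2 7 8)
2: hit
4: hit
3: fault, evict 4, frames (2 7 8 3)
5: fault, evict 2, frames (7 8 3 5)
4: fault, evict 7, frames (8 3 5 4)
0: fault, evict 8, frames (3 5 4 0)
7: fault, evict 3, frames (5 4 0 7)
Page faults: 9.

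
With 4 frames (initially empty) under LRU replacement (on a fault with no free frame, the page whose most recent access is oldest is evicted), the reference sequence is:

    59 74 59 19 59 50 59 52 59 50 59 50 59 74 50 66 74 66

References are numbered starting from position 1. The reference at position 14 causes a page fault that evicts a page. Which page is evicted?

pos 1: 59 -> miss, frames (59)
pos 2: 74 -> miss, frames (59 74)
pos 3: 59 -> hit
pos 4: 19 -> miss, frames (74 59 19)
pos 5: 59 -> hit
pos 6: 50 -> miss, frames (74 19 59 50)
pos 7: 59 -> hit
pos 8: 52 -> miss, evict 74, frames (19 50 59 52)
pos 9: 59 -> hit
pos 10: 50 -> hit
pos 11: 59 -> hit
pos 12: 50 -> hit
pos 13: 59 -> hit
pos 14: 74 -> miss, evict 19, frames (52 50 59 74)
At position 14, page 19 is evicted.

19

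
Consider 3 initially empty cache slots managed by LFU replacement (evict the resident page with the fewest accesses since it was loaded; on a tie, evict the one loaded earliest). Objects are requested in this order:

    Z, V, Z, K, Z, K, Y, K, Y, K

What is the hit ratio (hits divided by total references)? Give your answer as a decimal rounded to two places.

0.60

Z → fault, frames {Z}
V → fault, frames {Z,V}
Z → hit
K → fault, frames {Z,V,K}
Z → hit
K → hit
Y → fault, evict V, frames {Z,K,Y}
K → hit
Y → hit
K → hit
Hits: 6 of 10 references → 6/10 = 0.6000.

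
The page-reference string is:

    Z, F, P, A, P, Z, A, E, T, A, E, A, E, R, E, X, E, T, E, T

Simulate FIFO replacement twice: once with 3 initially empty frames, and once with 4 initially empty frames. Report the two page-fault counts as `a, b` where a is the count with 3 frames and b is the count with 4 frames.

12, 8

3 frames: F F F F . F . F F F . . . F F F . F . . → 12 faults.
4 frames: F F F F . . . F F . . . . F . F . . . . → 8 faults.
8 < 12: adding a frame reduced faults, as is typical.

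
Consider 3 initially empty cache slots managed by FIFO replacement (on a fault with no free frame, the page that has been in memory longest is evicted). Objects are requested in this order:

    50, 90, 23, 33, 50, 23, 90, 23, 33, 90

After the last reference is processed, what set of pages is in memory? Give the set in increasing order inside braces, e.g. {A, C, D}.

50: fault, frames (50)
90: fault, frames (50 90)
23: fault, frames (50 90 23)
33: fault, evict 50, frames (90 23 33)
50: fault, evict 90, frames (23 33 50)
23: hit
90: fault, evict 23, frames (33 50 90)
23: fault, evict 33, frames (50 90 23)
33: fault, evict 50, frames (90 23 33)
90: hit

{23, 33, 90}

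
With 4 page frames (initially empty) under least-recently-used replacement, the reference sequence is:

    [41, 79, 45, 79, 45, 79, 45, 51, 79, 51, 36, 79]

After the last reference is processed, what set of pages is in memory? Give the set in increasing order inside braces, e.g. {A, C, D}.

{36, 45, 51, 79}

41 → fault, frames [41]
79 → fault, frames [41, 79]
45 → fault, frames [41, 79, 45]
79 → hit
45 → hit
79 → hit
45 → hit
51 → fault, frames [41, 79, 45, 51]
79 → hit
51 → hit
36 → fault, evict 41, frames [45, 79, 51, 36]
79 → hit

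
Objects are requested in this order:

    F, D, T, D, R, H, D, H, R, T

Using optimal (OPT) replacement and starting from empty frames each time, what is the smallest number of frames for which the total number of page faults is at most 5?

4

f=1: 10 faults
f=2: 7 faults
f=3: 6 faults
f=4: 5 faults
f=5: 5 faults
Smallest f with faults ≤ 5 is 4.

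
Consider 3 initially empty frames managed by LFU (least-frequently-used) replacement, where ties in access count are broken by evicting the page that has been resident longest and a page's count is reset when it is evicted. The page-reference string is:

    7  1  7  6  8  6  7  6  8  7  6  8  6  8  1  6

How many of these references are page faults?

5

7 -> miss, frames [7]
1 -> miss, frames [7, 1]
7 -> hit
6 -> miss, frames [7, 1, 6]
8 -> miss, evict 1, frames [7, 6, 8]
6 -> hit
7 -> hit
6 -> hit
8 -> hit
7 -> hit
6 -> hit
8 -> hit
6 -> hit
8 -> hit
1 -> miss, evict 7, frames [6, 8, 1]
6 -> hit
Page faults: 5.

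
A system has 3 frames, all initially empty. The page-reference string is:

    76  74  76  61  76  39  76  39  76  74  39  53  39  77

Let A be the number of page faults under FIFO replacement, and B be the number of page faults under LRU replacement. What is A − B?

Under FIFO: F F . F . F F . . F . F F F → 9 faults.
Under LRU: F F . F . F . . . F . F . F → 7 faults.
A − B = 9 − 7 = 2.

2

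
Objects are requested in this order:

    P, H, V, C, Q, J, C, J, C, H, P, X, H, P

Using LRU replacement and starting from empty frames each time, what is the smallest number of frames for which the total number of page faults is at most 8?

5

f=1: 14 faults
f=2: 12 faults
f=3: 9 faults
f=4: 9 faults
f=5: 8 faults
f=6: 7 faults
f=7: 7 faults
Smallest f with faults ≤ 8 is 5.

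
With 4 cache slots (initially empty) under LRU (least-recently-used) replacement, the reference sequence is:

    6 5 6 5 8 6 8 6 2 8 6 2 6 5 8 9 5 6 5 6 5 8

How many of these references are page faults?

6: fault, frames (6)
5: fault, frames (6 5)
6: hit
5: hit
8: fault, frames (6 5 8)
6: hit
8: hit
6: hit
2: fault, frames (5 8 6 2)
8: hit
6: hit
2: hit
6: hit
5: hit
8: hit
9: fault, evict 2, frames (6 5 8 9)
5: hit
6: hit
5: hit
6: hit
5: hit
8: hit
Page faults: 5.

5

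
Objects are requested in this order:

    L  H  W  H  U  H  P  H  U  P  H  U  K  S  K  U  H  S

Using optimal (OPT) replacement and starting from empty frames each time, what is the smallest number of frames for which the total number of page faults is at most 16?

f=1: 18 faults
f=2: 11 faults
f=3: 8 faults
f=4: 7 faults
f=5: 7 faults
f=6: 7 faults
f=7: 7 faults
Smallest f with faults ≤ 16 is 2.

2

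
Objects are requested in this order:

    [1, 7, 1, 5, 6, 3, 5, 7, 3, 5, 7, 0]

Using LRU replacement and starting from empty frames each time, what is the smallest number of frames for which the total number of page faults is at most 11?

2

f=1: 12 faults
f=2: 11 faults
f=3: 7 faults
f=4: 7 faults
f=5: 6 faults
f=6: 6 faults
Smallest f with faults ≤ 11 is 2.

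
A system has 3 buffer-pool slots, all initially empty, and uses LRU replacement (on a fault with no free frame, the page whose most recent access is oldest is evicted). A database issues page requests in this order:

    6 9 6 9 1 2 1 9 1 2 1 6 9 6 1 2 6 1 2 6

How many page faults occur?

6: fault, frames (6)
9: fault, frames (6 9)
6: hit
9: hit
1: fault, frames (6 9 1)
2: fault, evict 6, frames (9 1 2)
1: hit
9: hit
1: hit
2: hit
1: hit
6: fault, evict 9, frames (2 1 6)
9: fault, evict 2, frames (1 6 9)
6: hit
1: hit
2: fault, evict 9, frames (6 1 2)
6: hit
1: hit
2: hit
6: hit
Page faults: 7.

7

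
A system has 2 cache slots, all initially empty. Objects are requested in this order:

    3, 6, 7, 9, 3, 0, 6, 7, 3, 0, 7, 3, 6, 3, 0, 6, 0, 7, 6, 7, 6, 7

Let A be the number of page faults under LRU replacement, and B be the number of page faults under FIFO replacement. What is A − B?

1

Under LRU: F F F F F F F F F F F F F . F F . F F . . . → 17 faults.
Under FIFO: F F F F F F F F F F F F F . F . . F F . . . → 16 faults.
A − B = 17 − 16 = 1.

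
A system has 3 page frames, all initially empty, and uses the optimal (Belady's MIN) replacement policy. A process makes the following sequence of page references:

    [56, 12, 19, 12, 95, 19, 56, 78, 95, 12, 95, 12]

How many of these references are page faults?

6

56 → miss, frames (56)
12 → miss, frames (56 12)
19 → miss, frames (56 12 19)
12 → hit
95 → miss, evict 12, frames (56 19 95)
19 → hit
56 → hit
78 → miss, evict 19, frames (56 95 78)
95 → hit
12 → miss, evict 78, frames (56 95 12)
95 → hit
12 → hit
Page faults: 6.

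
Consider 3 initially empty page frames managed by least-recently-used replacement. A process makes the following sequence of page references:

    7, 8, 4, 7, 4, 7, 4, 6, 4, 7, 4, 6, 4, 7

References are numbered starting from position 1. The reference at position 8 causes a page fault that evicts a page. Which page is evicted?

pos 1: 7: miss, frames (7)
pos 2: 8: miss, frames (7 8)
pos 3: 4: miss, frames (7 8 4)
pos 4: 7: hit
pos 5: 4: hit
pos 6: 7: hit
pos 7: 4: hit
pos 8: 6: miss, evict 8, frames (7 4 6)
At position 8, page 8 is evicted.

8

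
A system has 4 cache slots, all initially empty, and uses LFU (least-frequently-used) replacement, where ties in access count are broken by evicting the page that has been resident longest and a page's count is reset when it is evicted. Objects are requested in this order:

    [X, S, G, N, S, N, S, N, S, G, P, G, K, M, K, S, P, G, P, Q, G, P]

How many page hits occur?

X -> fault, frames (X)
S -> fault, frames (X S)
G -> fault, frames (X S G)
N -> fault, frames (X S G N)
S -> hit
N -> hit
S -> hit
N -> hit
S -> hit
G -> hit
P -> fault, evict X, frames (S G N P)
G -> hit
K -> fault, evict P, frames (S G N K)
M -> fault, evict K, frames (S G N M)
K -> fault, evict M, frames (S G N K)
S -> hit
P -> fault, evict K, frames (S G N P)
G -> hit
P -> hit
Q -> fault, evict P, frames (S G N Q)
G -> hit
P -> fault, evict Q, frames (S G N P)
Hits: 11.

11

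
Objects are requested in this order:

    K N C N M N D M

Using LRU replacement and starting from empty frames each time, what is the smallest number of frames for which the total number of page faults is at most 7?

2

f=1: 8 faults
f=2: 6 faults
f=3: 5 faults
f=4: 5 faults
f=5: 5 faults
Smallest f with faults ≤ 7 is 2.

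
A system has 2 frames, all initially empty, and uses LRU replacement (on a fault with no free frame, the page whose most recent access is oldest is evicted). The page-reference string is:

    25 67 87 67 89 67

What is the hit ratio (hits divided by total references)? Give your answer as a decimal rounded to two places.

0.33

25 -> fault, frames (25)
67 -> fault, frames (25 67)
87 -> fault, evict 25, frames (67 87)
67 -> hit
89 -> fault, evict 87, frames (67 89)
67 -> hit
Hits: 2 of 6 references → 2/6 = 0.3333.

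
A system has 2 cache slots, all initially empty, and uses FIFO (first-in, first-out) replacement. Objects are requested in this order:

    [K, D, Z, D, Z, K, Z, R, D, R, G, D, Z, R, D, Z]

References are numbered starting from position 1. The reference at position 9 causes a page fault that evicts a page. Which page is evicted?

K

pos 1: K -> fault, frames (K)
pos 2: D -> fault, frames (K D)
pos 3: Z -> fault, evict K, frames (D Z)
pos 4: D -> hit
pos 5: Z -> hit
pos 6: K -> fault, evict D, frames (Z K)
pos 7: Z -> hit
pos 8: R -> fault, evict Z, frames (K R)
pos 9: D -> fault, evict K, frames (R D)
At position 9, page K is evicted.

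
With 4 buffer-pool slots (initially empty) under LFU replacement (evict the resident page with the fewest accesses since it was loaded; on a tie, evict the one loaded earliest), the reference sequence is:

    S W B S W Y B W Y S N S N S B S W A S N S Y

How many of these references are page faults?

8

S → miss, frames {S}
W → miss, frames {S,W}
B → miss, frames {S,W,B}
S → hit
W → hit
Y → miss, frames {S,W,B,Y}
B → hit
W → hit
Y → hit
S → hit
N → miss, evict B, frames {S,W,Y,N}
S → hit
N → hit
S → hit
B → miss, evict Y, frames {S,W,N,B}
S → hit
W → hit
A → miss, evict B, frames {S,W,N,A}
S → hit
N → hit
S → hit
Y → miss, evict A, frames {S,W,N,Y}
Page faults: 8.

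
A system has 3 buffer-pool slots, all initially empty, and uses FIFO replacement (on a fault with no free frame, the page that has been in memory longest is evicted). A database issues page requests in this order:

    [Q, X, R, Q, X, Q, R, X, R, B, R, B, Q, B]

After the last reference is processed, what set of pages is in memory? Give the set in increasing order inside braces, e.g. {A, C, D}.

Q: miss, frames {Q}
X: miss, frames {Q,X}
R: miss, frames {Q,X,R}
Q: hit
X: hit
Q: hit
R: hit
X: hit
R: hit
B: miss, evict Q, frames {X,R,B}
R: hit
B: hit
Q: miss, evict X, frames {R,B,Q}
B: hit

{B, Q, R}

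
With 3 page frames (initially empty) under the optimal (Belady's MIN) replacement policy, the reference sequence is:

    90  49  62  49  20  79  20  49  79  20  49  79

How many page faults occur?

90 → fault, frames [90]
49 → fault, frames [90, 49]
62 → fault, frames [90, 49, 62]
49 → hit
20 → fault, evict 62, frames [90, 49, 20]
79 → fault, evict 90, frames [49, 20, 79]
20 → hit
49 → hit
79 → hit
20 → hit
49 → hit
79 → hit
Page faults: 5.

5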